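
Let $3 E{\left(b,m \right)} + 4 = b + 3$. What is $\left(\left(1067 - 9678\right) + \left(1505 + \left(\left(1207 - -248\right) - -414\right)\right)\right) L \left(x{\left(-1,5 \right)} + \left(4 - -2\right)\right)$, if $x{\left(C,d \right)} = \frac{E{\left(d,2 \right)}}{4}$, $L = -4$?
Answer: $\frac{398012}{3} \approx 1.3267 \cdot 10^{5}$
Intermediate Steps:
$E{\left(b,m \right)} = - \frac{1}{3} + \frac{b}{3}$ ($E{\left(b,m \right)} = - \frac{4}{3} + \frac{b + 3}{3} = - \frac{4}{3} + \frac{3 + b}{3} = - \frac{4}{3} + \left(1 + \frac{b}{3}\right) = - \frac{1}{3} + \frac{b}{3}$)
$x{\left(C,d \right)} = - \frac{1}{12} + \frac{d}{12}$ ($x{\left(C,d \right)} = \frac{- \frac{1}{3} + \frac{d}{3}}{4} = \left(- \frac{1}{3} + \frac{d}{3}\right) \frac{1}{4} = - \frac{1}{12} + \frac{d}{12}$)
$\left(\left(1067 - 9678\right) + \left(1505 + \left(\left(1207 - -248\right) - -414\right)\right)\right) L \left(x{\left(-1,5 \right)} + \left(4 - -2\right)\right) = \left(\left(1067 - 9678\right) + \left(1505 + \left(\left(1207 - -248\right) - -414\right)\right)\right) \left(- 4 \left(\left(- \frac{1}{12} + \frac{1}{12} \cdot 5\right) + \left(4 - -2\right)\right)\right) = \left(-8611 + \left(1505 + \left(\left(1207 + 248\right) + 414\right)\right)\right) \left(- 4 \left(\left(- \frac{1}{12} + \frac{5}{12}\right) + \left(4 + 2\right)\right)\right) = \left(-8611 + \left(1505 + \left(1455 + 414\right)\right)\right) \left(- 4 \left(\frac{1}{3} + 6\right)\right) = \left(-8611 + \left(1505 + 1869\right)\right) \left(\left(-4\right) \frac{19}{3}\right) = \left(-8611 + 3374\right) \left(- \frac{76}{3}\right) = \left(-5237\right) \left(- \frac{76}{3}\right) = \frac{398012}{3}$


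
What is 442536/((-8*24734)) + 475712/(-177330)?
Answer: -10787812109/2193040110 ≈ -4.9191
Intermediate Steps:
442536/((-8*24734)) + 475712/(-177330) = 442536/(-197872) + 475712*(-1/177330) = 442536*(-1/197872) - 237856/88665 = -55317/24734 - 237856/88665 = -10787812109/2193040110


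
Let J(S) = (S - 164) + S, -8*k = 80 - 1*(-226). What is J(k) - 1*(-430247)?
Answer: 860013/2 ≈ 4.3001e+5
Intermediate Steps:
k = -153/4 (k = -(80 - 1*(-226))/8 = -(80 + 226)/8 = -1/8*306 = -153/4 ≈ -38.250)
J(S) = -164 + 2*S (J(S) = (-164 + S) + S = -164 + 2*S)
J(k) - 1*(-430247) = (-164 + 2*(-153/4)) - 1*(-430247) = (-164 - 153/2) + 430247 = -481/2 + 430247 = 860013/2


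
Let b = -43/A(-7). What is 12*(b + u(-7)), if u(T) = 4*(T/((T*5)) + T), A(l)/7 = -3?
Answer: -10564/35 ≈ -301.83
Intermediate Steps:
A(l) = -21 (A(l) = 7*(-3) = -21)
u(T) = ⅘ + 4*T (u(T) = 4*(T/((5*T)) + T) = 4*(T*(1/(5*T)) + T) = 4*(⅕ + T) = ⅘ + 4*T)
b = 43/21 (b = -43/(-21) = -43*(-1/21) = 43/21 ≈ 2.0476)
12*(b + u(-7)) = 12*(43/21 + (⅘ + 4*(-7))) = 12*(43/21 + (⅘ - 28)) = 12*(43/21 - 136/5) = 12*(-2641/105) = -10564/35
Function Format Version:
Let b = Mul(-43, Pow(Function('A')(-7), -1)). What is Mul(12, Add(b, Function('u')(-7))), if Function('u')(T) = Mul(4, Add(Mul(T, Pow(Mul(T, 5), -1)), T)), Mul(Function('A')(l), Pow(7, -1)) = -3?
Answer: Rational(-10564, 35) ≈ -301.83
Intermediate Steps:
Function('A')(l) = -21 (Function('A')(l) = Mul(7, -3) = -21)
Function('u')(T) = Add(Rational(4, 5), Mul(4, T)) (Function('u')(T) = Mul(4, Add(Mul(T, Pow(Mul(5, T), -1)), T)) = Mul(4, Add(Mul(T, Mul(Rational(1, 5), Pow(T, -1))), T)) = Mul(4, Add(Rational(1, 5), T)) = Add(Rational(4, 5), Mul(4, T)))
b = Rational(43, 21) (b = Mul(-43, Pow(-21, -1)) = Mul(-43, Rational(-1, 21)) = Rational(43, 21) ≈ 2.0476)
Mul(12, Add(b, Function('u')(-7))) = Mul(12, Add(Rational(43, 21), Add(Rational(4, 5), Mul(4, -7)))) = Mul(12, Add(Rational(43, 21), Add(Rational(4, 5), -28))) = Mul(12, Add(Rational(43, 21), Rational(-136, 5))) = Mul(12, Rational(-2641, 105)) = Rational(-10564, 35)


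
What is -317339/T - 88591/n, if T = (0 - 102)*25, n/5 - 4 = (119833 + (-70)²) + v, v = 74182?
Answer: 3710563243/29837850 ≈ 124.36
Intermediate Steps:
n = 994595 (n = 20 + 5*((119833 + (-70)²) + 74182) = 20 + 5*((119833 + 4900) + 74182) = 20 + 5*(124733 + 74182) = 20 + 5*198915 = 20 + 994575 = 994595)
T = -2550 (T = -102*25 = -2550)
-317339/T - 88591/n = -317339/(-2550) - 88591/994595 = -317339*(-1/2550) - 88591*1/994595 = 18667/150 - 88591/994595 = 3710563243/29837850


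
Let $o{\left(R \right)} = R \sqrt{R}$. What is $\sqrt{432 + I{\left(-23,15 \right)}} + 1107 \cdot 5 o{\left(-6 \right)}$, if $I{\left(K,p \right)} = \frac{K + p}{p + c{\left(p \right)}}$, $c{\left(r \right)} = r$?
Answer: $\frac{2 \sqrt{24285}}{15} - 33210 i \sqrt{6} \approx 20.778 - 81348.0 i$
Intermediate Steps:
$o{\left(R \right)} = R^{\frac{3}{2}}$
$I{\left(K,p \right)} = \frac{K + p}{2 p}$ ($I{\left(K,p \right)} = \frac{K + p}{p + p} = \frac{K + p}{2 p}$)
$\sqrt{432 + I{\left(-23,15 \right)}} + 1107 \cdot 5 o{\left(-6 \right)} = \sqrt{432 + \frac{-23 + 15}{2 \cdot 15}} + 1107 \cdot 5 \left(-6\right)^{\frac{3}{2}} = \sqrt{432 + \frac{1}{2} \cdot \frac{1}{15} \left(-8\right)} + 1107 \cdot 5 \left(- 6 i \sqrt{6}\right) = \sqrt{432 - \frac{4}{15}} + 1107 \left(- 30 i \sqrt{6}\right) = \sqrt{\frac{6476}{15}} - 33210 i \sqrt{6} = \frac{2 \sqrt{24285}}{15} - 33210 i \sqrt{6}$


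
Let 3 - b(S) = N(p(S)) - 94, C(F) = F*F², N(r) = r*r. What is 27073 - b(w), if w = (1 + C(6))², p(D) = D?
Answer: 2217400897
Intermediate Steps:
N(r) = r²
C(F) = F³
w = 47089 (w = (1 + 6³)² = (1 + 216)² = 217² = 47089)
b(S) = 97 - S² (b(S) = 3 - (S² - 94) = 3 - (-94 + S²) = 3 + (94 - S²) = 97 - S²)
27073 - b(w) = 27073 - (97 - 1*47089²) = 27073 - (97 - 1*2217373921) = 27073 - (97 - 2217373921) = 27073 - 1*(-2217373824) = 27073 + 2217373824 = 2217400897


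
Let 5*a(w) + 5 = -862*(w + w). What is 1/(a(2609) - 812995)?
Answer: -5/8562896 ≈ -5.8391e-7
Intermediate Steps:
a(w) = -1 - 1724*w/5 (a(w) = -1 + (-862*(w + w))/5 = -1 + (-1724*w)/5 = -1 - 1724*w/5)
1/(a(2609) - 812995) = 1/((-1 - 1724/5*2609) - 812995) = 1/((-1 - 4497916/5) - 812995) = 1/(-4497921/5 - 812995) = 1/(-8562896/5) = -5/8562896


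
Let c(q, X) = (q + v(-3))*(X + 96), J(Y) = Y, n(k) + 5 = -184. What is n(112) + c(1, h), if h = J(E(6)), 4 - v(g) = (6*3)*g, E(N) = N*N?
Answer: 7599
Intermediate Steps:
n(k) = -189 (n(k) = -5 - 184 = -189)
E(N) = N²
v(g) = 4 - 18*g (v(g) = 4 - 6*3*g = 4 - 18*g)
h = 36 (h = 6² = 36)
c(q, X) = (58 + q)*(96 + X) (c(q, X) = (q + (4 - 18*(-3)))*(X + 96) = (q + (4 + 54))*(96 + X) = (q + 58)*(96 + X) = (58 + q)*(96 + X))
n(112) + c(1, h) = -189 + (5568 + 58*36 + 96*1 + 36*1) = -189 + (5568 + 2088 + 96 + 36) = -189 + 7788 = 7599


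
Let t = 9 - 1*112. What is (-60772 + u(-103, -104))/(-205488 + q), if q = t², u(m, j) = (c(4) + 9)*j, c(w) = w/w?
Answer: 61812/194879 ≈ 0.31718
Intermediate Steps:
c(w) = 1
u(m, j) = 10*j (u(m, j) = (1 + 9)*j = 10*j)
t = -103 (t = 9 - 112 = -103)
q = 10609 (q = (-103)² = 10609)
(-60772 + u(-103, -104))/(-205488 + q) = (-60772 + 10*(-104))/(-205488 + 10609) = (-60772 - 1040)/(-194879) = -61812*(-1/194879) = 61812/194879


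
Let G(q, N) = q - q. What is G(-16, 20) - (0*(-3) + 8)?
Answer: -8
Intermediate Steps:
G(q, N) = 0
G(-16, 20) - (0*(-3) + 8) = 0 - (0*(-3) + 8) = 0 - (0 + 8) = 0 - 1*8 = 0 - 8 = -8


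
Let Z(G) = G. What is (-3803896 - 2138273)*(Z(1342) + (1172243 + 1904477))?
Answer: -18290364596478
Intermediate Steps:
(-3803896 - 2138273)*(Z(1342) + (1172243 + 1904477)) = (-3803896 - 2138273)*(1342 + (1172243 + 1904477)) = -5942169*(1342 + 3076720) = -5942169*3078062 = -18290364596478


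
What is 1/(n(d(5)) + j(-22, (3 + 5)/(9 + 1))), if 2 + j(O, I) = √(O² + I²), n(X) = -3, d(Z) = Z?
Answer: 125/11491 + 10*√3029/11491 ≈ 0.058773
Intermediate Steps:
j(O, I) = -2 + √(I² + O²) (j(O, I) = -2 + √(O² + I²) = -2 + √(I² + O²))
1/(n(d(5)) + j(-22, (3 + 5)/(9 + 1))) = 1/(-3 + (-2 + √(((3 + 5)/(9 + 1))² + (-22)²))) = 1/(-3 + (-2 + √((8/10)² + 484))) = 1/(-3 + (-2 + √((8*(⅒))² + 484))) = 1/(-3 + (-2 + √((⅘)² + 484))) = 1/(-3 + (-2 + √(16/25 + 484))) = 1/(-3 + (-2 + √(12116/25))) = 1/(-3 + (-2 + 2*√3029/5)) = 1/(-5 + 2*√3029/5)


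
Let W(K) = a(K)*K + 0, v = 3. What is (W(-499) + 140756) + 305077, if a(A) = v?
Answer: 444336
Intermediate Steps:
a(A) = 3
W(K) = 3*K (W(K) = 3*K + 0 = 3*K)
(W(-499) + 140756) + 305077 = (3*(-499) + 140756) + 305077 = (-1497 + 140756) + 305077 = 139259 + 305077 = 444336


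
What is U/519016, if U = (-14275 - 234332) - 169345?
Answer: -52244/64877 ≈ -0.80528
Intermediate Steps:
U = -417952 (U = -248607 - 169345 = -417952)
U/519016 = -417952/519016 = -417952*1/519016 = -52244/64877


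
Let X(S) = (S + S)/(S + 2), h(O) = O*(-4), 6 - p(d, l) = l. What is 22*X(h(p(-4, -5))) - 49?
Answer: -61/21 ≈ -2.9048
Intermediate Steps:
p(d, l) = 6 - l
h(O) = -4*O
X(S) = 2*S/(2 + S) (X(S) = (2*S)/(2 + S) = 2*S/(2 + S))
22*X(h(p(-4, -5))) - 49 = 22*(2*(-4*(6 - 1*(-5)))/(2 - 4*(6 - 1*(-5)))) - 49 = 22*(2*(-4*(6 + 5))/(2 - 4*(6 + 5))) - 49 = 22*(2*(-4*11)/(2 - 4*11)) - 49 = 22*(2*(-44)/(2 - 44)) - 49 = 22*(2*(-44)/(-42)) - 49 = 22*(2*(-44)*(-1/42)) - 49 = 22*(44/21) - 49 = 968/21 - 49 = -61/21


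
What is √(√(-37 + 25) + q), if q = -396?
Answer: √(-396 + 2*I*√3) ≈ 0.08704 + 19.9*I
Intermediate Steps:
√(√(-37 + 25) + q) = √(√(-37 + 25) - 396) = √(√(-12) - 396) = √(2*I*√3 - 396) = √(-396 + 2*I*√3)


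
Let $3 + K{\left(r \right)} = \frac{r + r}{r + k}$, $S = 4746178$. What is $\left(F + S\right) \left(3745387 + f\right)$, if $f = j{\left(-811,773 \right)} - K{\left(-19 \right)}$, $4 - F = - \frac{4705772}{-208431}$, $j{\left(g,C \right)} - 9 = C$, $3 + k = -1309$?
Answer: $\frac{4932537547171437854980}{277421661} \approx 1.778 \cdot 10^{13}$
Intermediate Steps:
$k = -1312$ ($k = -3 - 1309 = -1312$)
$j{\left(g,C \right)} = 9 + C$
$F = - \frac{3872048}{208431}$ ($F = 4 - - \frac{4705772}{-208431} = 4 - \left(-4705772\right) \left(- \frac{1}{208431}\right) = 4 - \frac{4705772}{208431} = - \frac{3872048}{208431} \approx -18.577$)
$K{\left(r \right)} = -3 + \frac{2 r}{-1312 + r}$ ($K{\left(r \right)} = -3 + \frac{r + r}{r - 1312} = -3 + \frac{2 r}{-1312 + r}$)
$f = \frac{1044797}{1331}$ ($f = \left(9 + 773\right) - \frac{3936 - -19}{-1312 - 19} = 782 - \frac{3936 + 19}{-1331} = 782 - \left(- \frac{1}{1331}\right) 3955 = 782 - - \frac{3955}{1331} = 782 + \frac{3955}{1331} = \frac{1044797}{1331} \approx 784.97$)
$\left(F + S\right) \left(3745387 + f\right) = \left(- \frac{3872048}{208431} + 4746178\right) \left(3745387 + \frac{1044797}{1331}\right) = \frac{989246754670}{208431} \cdot \frac{4986154894}{1331} = \frac{4932537547171437854980}{277421661}$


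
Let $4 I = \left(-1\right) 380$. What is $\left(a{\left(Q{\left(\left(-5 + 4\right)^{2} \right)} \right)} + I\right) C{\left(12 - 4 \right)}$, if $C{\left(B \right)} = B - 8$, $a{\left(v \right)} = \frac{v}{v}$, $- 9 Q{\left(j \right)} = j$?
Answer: $0$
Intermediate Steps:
$Q{\left(j \right)} = - \frac{j}{9}$
$a{\left(v \right)} = 1$
$C{\left(B \right)} = -8 + B$ ($C{\left(B \right)} = B - 8 = -8 + B$)
$I = -95$ ($I = \frac{\left(-1\right) 380}{4} = \frac{1}{4} \left(-380\right) = -95$)
$\left(a{\left(Q{\left(\left(-5 + 4\right)^{2} \right)} \right)} + I\right) C{\left(12 - 4 \right)} = \left(1 - 95\right) \left(-8 + \left(12 - 4\right)\right) = - 94 \left(-8 + 8\right) = \left(-94\right) 0 = 0$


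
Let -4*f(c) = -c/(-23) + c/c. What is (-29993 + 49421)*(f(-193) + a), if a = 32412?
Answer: 14483933418/23 ≈ 6.2974e+8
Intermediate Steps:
f(c) = -1/4 - c/92 (f(c) = -(-c/(-23) + c/c)/4 = -(-c*(-1/23) + 1)/4 = -(c/23 + 1)/4 = -(1 + c/23)/4 = -1/4 - c/92)
(-29993 + 49421)*(f(-193) + a) = (-29993 + 49421)*((-1/4 - 1/92*(-193)) + 32412) = 19428*((-1/4 + 193/92) + 32412) = 19428*(85/46 + 32412) = 19428*(1491037/46) = 14483933418/23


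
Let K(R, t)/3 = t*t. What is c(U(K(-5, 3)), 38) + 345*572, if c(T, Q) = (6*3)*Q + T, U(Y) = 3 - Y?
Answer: 198000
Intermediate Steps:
K(R, t) = 3*t² (K(R, t) = 3*(t*t) = 3*t²)
c(T, Q) = T + 18*Q (c(T, Q) = 18*Q + T = T + 18*Q)
c(U(K(-5, 3)), 38) + 345*572 = ((3 - 3*3²) + 18*38) + 345*572 = ((3 - 3*9) + 684) + 197340 = ((3 - 1*27) + 684) + 197340 = ((3 - 27) + 684) + 197340 = (-24 + 684) + 197340 = 660 + 197340 = 198000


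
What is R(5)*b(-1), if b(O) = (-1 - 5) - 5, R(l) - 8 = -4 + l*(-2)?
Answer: 66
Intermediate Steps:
R(l) = 4 - 2*l (R(l) = 8 + (-4 + l*(-2)) = 8 + (-4 - 2*l) = 4 - 2*l)
b(O) = -11 (b(O) = -6 - 5 = -11)
R(5)*b(-1) = (4 - 2*5)*(-11) = (4 - 10)*(-11) = -6*(-11) = 66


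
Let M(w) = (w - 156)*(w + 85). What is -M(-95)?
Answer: -2510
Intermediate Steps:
M(w) = (-156 + w)*(85 + w)
-M(-95) = -(-13260 + (-95)² - 71*(-95)) = -(-13260 + 9025 + 6745) = -1*2510 = -2510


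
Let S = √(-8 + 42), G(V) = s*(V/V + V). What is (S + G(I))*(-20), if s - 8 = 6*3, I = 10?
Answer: -5720 - 20*√34 ≈ -5836.6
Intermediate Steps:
s = 26 (s = 8 + 6*3 = 8 + 18 = 26)
G(V) = 26 + 26*V (G(V) = 26*(V/V + V) = 26*(1 + V) = 26 + 26*V)
S = √34 ≈ 5.8309
(S + G(I))*(-20) = (√34 + (26 + 26*10))*(-20) = (√34 + (26 + 260))*(-20) = (√34 + 286)*(-20) = (286 + √34)*(-20) = -5720 - 20*√34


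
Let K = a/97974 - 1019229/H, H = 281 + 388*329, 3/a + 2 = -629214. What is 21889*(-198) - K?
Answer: -11393633347348663278083/2628887045663424 ≈ -4.3340e+6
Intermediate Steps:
a = -3/629216 (a = 3/(-2 - 629214) = 3/(-629216) = 3*(-1/629216) = -3/629216 ≈ -4.7678e-6)
H = 127933 (H = 281 + 127652 = 127933)
K = -20944071620933245/2628887045663424 (K = -3/629216/97974 - 1019229/127933 = -3/629216*1/97974 - 1019229*1/127933 = -1/20548936128 - 1019229/127933 = -20944071620933245/2628887045663424 ≈ -7.9669)
21889*(-198) - K = 21889*(-198) - 1*(-20944071620933245/2628887045663424) = -4334022 + 20944071620933245/2628887045663424 = -11393633347348663278083/2628887045663424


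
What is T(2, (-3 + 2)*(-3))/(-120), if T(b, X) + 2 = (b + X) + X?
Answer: -1/20 ≈ -0.050000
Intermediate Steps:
T(b, X) = -2 + b + 2*X (T(b, X) = -2 + ((b + X) + X) = -2 + ((X + b) + X) = -2 + (b + 2*X) = -2 + b + 2*X)
T(2, (-3 + 2)*(-3))/(-120) = (-2 + 2 + 2*((-3 + 2)*(-3)))/(-120) = (-2 + 2 + 2*(-1*(-3)))*(-1/120) = (-2 + 2 + 2*3)*(-1/120) = (-2 + 2 + 6)*(-1/120) = 6*(-1/120) = -1/20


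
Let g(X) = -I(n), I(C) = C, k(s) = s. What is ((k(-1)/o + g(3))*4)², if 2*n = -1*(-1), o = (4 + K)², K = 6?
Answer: 2601/625 ≈ 4.1616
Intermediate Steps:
o = 100 (o = (4 + 6)² = 10² = 100)
n = ½ (n = (-1*(-1))/2 = (½)*1 = ½ ≈ 0.50000)
g(X) = -½ (g(X) = -1*½ = -½)
((k(-1)/o + g(3))*4)² = ((-1/100 - ½)*4)² = (-51/100*4)² = (-51/25)² = 2601/625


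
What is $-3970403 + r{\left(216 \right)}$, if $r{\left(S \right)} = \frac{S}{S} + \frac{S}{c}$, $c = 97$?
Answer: $- \frac{385128778}{97} \approx -3.9704 \cdot 10^{6}$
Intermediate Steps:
$r{\left(S \right)} = 1 + \frac{S}{97}$ ($r{\left(S \right)} = \frac{S}{S} + \frac{S}{97} = 1 + S \frac{1}{97} = 1 + \frac{S}{97}$)
$-3970403 + r{\left(216 \right)} = -3970403 + \left(1 + \frac{1}{97} \cdot 216\right) = -3970403 + \left(1 + \frac{216}{97}\right) = -3970403 + \frac{313}{97} = - \frac{385128778}{97}$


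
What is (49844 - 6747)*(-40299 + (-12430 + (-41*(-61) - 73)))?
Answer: -2167822197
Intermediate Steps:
(49844 - 6747)*(-40299 + (-12430 + (-41*(-61) - 73))) = 43097*(-40299 + (-12430 + (2501 - 73))) = 43097*(-40299 + (-12430 + 2428)) = 43097*(-40299 - 10002) = 43097*(-50301) = -2167822197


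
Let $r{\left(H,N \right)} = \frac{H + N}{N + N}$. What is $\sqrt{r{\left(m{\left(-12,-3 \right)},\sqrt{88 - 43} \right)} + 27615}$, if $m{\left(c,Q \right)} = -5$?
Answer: $\frac{\sqrt{994158 - 6 \sqrt{5}}}{6} \approx 166.18$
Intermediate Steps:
$r{\left(H,N \right)} = \frac{H + N}{2 N}$
$\sqrt{r{\left(m{\left(-12,-3 \right)},\sqrt{88 - 43} \right)} + 27615} = \sqrt{\frac{-5 + \sqrt{88 - 43}}{2 \sqrt{88 - 43}} + 27615} = \sqrt{\frac{-5 + \sqrt{45}}{2 \sqrt{45}} + 27615} = \sqrt{\frac{-5 + 3 \sqrt{5}}{2 \cdot 3 \sqrt{5}} + 27615} = \sqrt{\frac{\frac{\sqrt{5}}{15} \left(-5 + 3 \sqrt{5}\right)}{2} + 27615} = \sqrt{\frac{\sqrt{5} \left(-5 + 3 \sqrt{5}\right)}{30} + 27615} = \sqrt{27615 + \frac{\sqrt{5} \left(-5 + 3 \sqrt{5}\right)}{30}}$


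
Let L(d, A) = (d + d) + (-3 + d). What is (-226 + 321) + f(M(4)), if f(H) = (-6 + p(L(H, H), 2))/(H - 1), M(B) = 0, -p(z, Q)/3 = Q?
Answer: 107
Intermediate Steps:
L(d, A) = -3 + 3*d (L(d, A) = 2*d + (-3 + d) = -3 + 3*d)
p(z, Q) = -3*Q
f(H) = -12/(-1 + H) (f(H) = (-6 - 3*2)/(H - 1) = (-6 - 6)/(-1 + H) = -12/(-1 + H))
(-226 + 321) + f(M(4)) = (-226 + 321) - 12/(-1 + 0) = 95 - 12/(-1) = 95 - 12*(-1) = 95 + 12 = 107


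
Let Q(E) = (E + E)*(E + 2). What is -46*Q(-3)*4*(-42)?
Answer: 46368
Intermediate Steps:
Q(E) = 2*E*(2 + E) (Q(E) = (2*E)*(2 + E) = 2*E*(2 + E))
-46*Q(-3)*4*(-42) = -46*2*(-3)*(2 - 3)*4*(-42) = -46*2*(-3)*(-1)*4*(-42) = -276*4*(-42) = -46*24*(-42) = -1104*(-42) = 46368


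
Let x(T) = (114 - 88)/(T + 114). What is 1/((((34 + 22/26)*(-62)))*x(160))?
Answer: -137/28086 ≈ -0.0048779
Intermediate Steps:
x(T) = 26/(114 + T)
1/((((34 + 22/26)*(-62)))*x(160)) = 1/((((34 + 22/26)*(-62)))*((26/(114 + 160)))) = 1/((((34 + 22*(1/26))*(-62)))*((26/274))) = 1/((((34 + 11/13)*(-62)))*((26*(1/274)))) = 1/((((453/13)*(-62)))*(13/137)) = (137/13)/(-28086/13) = -13/28086*137/13 = -137/28086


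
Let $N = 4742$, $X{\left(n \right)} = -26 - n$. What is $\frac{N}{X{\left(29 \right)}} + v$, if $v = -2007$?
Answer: $- \frac{115127}{55} \approx -2093.2$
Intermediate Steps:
$\frac{N}{X{\left(29 \right)}} + v = \frac{4742}{-26 - 29} - 2007 = \frac{4742}{-55} - 2007 = 4742 \left(- \frac{1}{55}\right) - 2007 = - \frac{4742}{55} - 2007 = - \frac{115127}{55}$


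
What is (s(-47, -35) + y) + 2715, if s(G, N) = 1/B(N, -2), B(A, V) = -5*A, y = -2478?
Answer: 41476/175 ≈ 237.01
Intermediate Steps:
s(G, N) = -1/(5*N) (s(G, N) = 1/(-5*N) = -1/(5*N))
(s(-47, -35) + y) + 2715 = (-⅕/(-35) - 2478) + 2715 = (-⅕*(-1/35) - 2478) + 2715 = (1/175 - 2478) + 2715 = -433649/175 + 2715 = 41476/175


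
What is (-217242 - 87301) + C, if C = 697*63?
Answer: -260632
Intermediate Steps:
C = 43911
(-217242 - 87301) + C = (-217242 - 87301) + 43911 = -304543 + 43911 = -260632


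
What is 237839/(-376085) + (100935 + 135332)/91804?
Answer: 67021903139/34526107340 ≈ 1.9412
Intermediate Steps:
237839/(-376085) + (100935 + 135332)/91804 = 237839*(-1/376085) + 236267*(1/91804) = -237839/376085 + 236267/91804 = 67021903139/34526107340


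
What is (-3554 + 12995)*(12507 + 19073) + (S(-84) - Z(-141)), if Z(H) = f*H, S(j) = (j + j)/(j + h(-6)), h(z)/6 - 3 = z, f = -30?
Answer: 5068423378/17 ≈ 2.9814e+8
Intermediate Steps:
h(z) = 18 + 6*z
S(j) = 2*j/(-18 + j) (S(j) = (j + j)/(j + (18 + 6*(-6))) = (2*j)/(j + (18 - 36)) = (2*j)/(j - 18) = (2*j)/(-18 + j) = 2*j/(-18 + j))
Z(H) = -30*H
(-3554 + 12995)*(12507 + 19073) + (S(-84) - Z(-141)) = (-3554 + 12995)*(12507 + 19073) + (2*(-84)/(-18 - 84) - (-30)*(-141)) = 9441*31580 + (2*(-84)/(-102) - 1*4230) = 298146780 + (2*(-84)*(-1/102) - 4230) = 298146780 + (28/17 - 4230) = 298146780 - 71882/17 = 5068423378/17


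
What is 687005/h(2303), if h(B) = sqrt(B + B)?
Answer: 687005*sqrt(94)/658 ≈ 10123.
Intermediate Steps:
h(B) = sqrt(2)*sqrt(B) (h(B) = sqrt(2*B) = sqrt(2)*sqrt(B))
687005/h(2303) = 687005/((sqrt(2)*sqrt(2303))) = 687005/((sqrt(2)*(7*sqrt(47)))) = 687005/((7*sqrt(94))) = 687005*(sqrt(94)/658) = 687005*sqrt(94)/658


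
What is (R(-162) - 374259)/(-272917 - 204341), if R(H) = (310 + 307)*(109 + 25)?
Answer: 291581/477258 ≈ 0.61095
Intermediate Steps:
R(H) = 82678 (R(H) = 617*134 = 82678)
(R(-162) - 374259)/(-272917 - 204341) = (82678 - 374259)/(-272917 - 204341) = -291581/(-477258) = -291581*(-1/477258) = 291581/477258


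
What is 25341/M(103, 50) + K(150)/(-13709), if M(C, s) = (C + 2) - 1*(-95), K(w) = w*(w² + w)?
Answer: -332100231/2741800 ≈ -121.12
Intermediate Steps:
K(w) = w*(w + w²)
M(C, s) = 97 + C (M(C, s) = (2 + C) + 95 = 97 + C)
25341/M(103, 50) + K(150)/(-13709) = 25341/(97 + 103) + (150²*(1 + 150))/(-13709) = 25341/200 + (22500*151)*(-1/13709) = 25341*(1/200) + 3397500*(-1/13709) = 25341/200 - 3397500/13709 = -332100231/2741800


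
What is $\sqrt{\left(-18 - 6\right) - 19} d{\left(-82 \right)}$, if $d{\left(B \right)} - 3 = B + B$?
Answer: $- 161 i \sqrt{43} \approx - 1055.7 i$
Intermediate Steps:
$d{\left(B \right)} = 3 + 2 B$ ($d{\left(B \right)} = 3 + \left(B + B\right) = 3 + 2 B$)
$\sqrt{\left(-18 - 6\right) - 19} d{\left(-82 \right)} = \sqrt{\left(-18 - 6\right) - 19} \left(3 + 2 \left(-82\right)\right) = \sqrt{\left(-18 - 6\right) - 19} \left(3 - 164\right) = \sqrt{-24 - 19} \left(-161\right) = \sqrt{-43} \left(-161\right) = i \sqrt{43} \left(-161\right) = - 161 i \sqrt{43}$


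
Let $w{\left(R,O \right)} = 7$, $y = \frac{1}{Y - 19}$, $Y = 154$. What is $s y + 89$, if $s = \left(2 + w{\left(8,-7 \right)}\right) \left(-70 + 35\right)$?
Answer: $\frac{260}{3} \approx 86.667$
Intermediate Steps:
$y = \frac{1}{135}$ ($y = \frac{1}{154 - 19} = \frac{1}{135} \approx 0.0074074$)
$s = -315$ ($s = \left(2 + 7\right) \left(-70 + 35\right) = 9 \left(-35\right) = -315$)
$s y + 89 = \left(-315\right) \frac{1}{135} + 89 = - \frac{7}{3} + 89 = \frac{260}{3}$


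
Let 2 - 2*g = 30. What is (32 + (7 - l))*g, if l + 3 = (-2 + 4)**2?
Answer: -532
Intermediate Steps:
l = 1 (l = -3 + (-2 + 4)**2 = -3 + 2**2 = -3 + 4 = 1)
g = -14 (g = 1 - 1/2*30 = 1 - 15 = -14)
(32 + (7 - l))*g = (32 + (7 - 1*1))*(-14) = (32 + (7 - 1))*(-14) = (32 + 6)*(-14) = 38*(-14) = -532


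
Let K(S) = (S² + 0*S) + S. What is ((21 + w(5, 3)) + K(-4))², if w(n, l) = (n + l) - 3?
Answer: 1444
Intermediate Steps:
w(n, l) = -3 + l + n (w(n, l) = (l + n) - 3 = -3 + l + n)
K(S) = S + S² (K(S) = (S² + 0) + S = S² + S = S + S²)
((21 + w(5, 3)) + K(-4))² = ((21 + (-3 + 3 + 5)) - 4*(1 - 4))² = ((21 + 5) - 4*(-3))² = (26 + 12)² = 38² = 1444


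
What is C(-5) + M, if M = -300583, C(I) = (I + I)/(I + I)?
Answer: -300582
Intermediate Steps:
C(I) = 1 (C(I) = (2*I)/((2*I)) = (2*I)*(1/(2*I)) = 1)
C(-5) + M = 1 - 300583 = -300582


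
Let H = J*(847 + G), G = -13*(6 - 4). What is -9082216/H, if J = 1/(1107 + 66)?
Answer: -10653439368/821 ≈ -1.2976e+7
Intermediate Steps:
J = 1/1173 ≈ 0.00085251
G = -26 (G = -13*2 = -26)
H = 821/1173 (H = (847 - 26)/1173 = (1/1173)*821 = 821/1173 ≈ 0.69991)
-9082216/H = -9082216/821/1173 = -9082216*1173/821 = -10653439368/821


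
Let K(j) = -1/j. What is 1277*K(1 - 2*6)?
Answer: 1277/11 ≈ 116.09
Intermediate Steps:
1277*K(1 - 2*6) = 1277*(-1/(1 - 2*6)) = 1277*(-1/(1 - 12)) = 1277*(-1/(-11)) = 1277*(-1*(-1/11)) = 1277*(1/11) = 1277/11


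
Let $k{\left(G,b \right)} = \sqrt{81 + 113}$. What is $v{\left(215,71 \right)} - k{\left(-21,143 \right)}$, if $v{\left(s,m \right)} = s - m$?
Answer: $144 - \sqrt{194} \approx 130.07$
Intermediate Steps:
$k{\left(G,b \right)} = \sqrt{194}$
$v{\left(215,71 \right)} - k{\left(-21,143 \right)} = \left(215 - 71\right) - \sqrt{194} = 144 - \sqrt{194}$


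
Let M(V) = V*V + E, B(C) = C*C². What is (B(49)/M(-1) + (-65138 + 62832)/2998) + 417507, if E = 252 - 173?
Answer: 50243703051/119920 ≈ 4.1898e+5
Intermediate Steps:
E = 79
B(C) = C³
M(V) = 79 + V² (M(V) = V*V + 79 = V² + 79 = 79 + V²)
(B(49)/M(-1) + (-65138 + 62832)/2998) + 417507 = (49³/(79 + (-1)²) + (-65138 + 62832)/2998) + 417507 = (117649/(79 + 1) - 2306*1/2998) + 417507 = (117649/80 - 1153/1499) + 417507 = 176263611/119920 + 417507 = 50243703051/119920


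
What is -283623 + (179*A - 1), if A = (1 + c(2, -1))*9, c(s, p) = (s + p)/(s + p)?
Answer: -280402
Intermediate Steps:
c(s, p) = 1 (c(s, p) = (p + s)/(p + s) = 1)
A = 18 (A = (1 + 1)*9 = 2*9 = 18)
-283623 + (179*A - 1) = -283623 + (179*18 - 1) = -283623 + (3222 - 1) = -283623 + 3221 = -280402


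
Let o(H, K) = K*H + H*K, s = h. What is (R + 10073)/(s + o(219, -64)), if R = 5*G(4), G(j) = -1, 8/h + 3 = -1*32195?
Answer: -40521183/112821793 ≈ -0.35916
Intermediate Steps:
h = -4/16099 (h = 8/(-3 - 1*32195) = 8/(-3 - 32195) = 8/(-32198) = 8*(-1/32198) = -4/16099 ≈ -0.00024846)
s = -4/16099 ≈ -0.00024846
o(H, K) = 2*H*K (o(H, K) = H*K + H*K = 2*H*K)
R = -5 (R = 5*(-1) = -5)
(R + 10073)/(s + o(219, -64)) = (-5 + 10073)/(-4/16099 + 2*219*(-64)) = 10068/(-4/16099 - 28032) = 10068/(-451287172/16099) = 10068*(-16099/451287172) = -40521183/112821793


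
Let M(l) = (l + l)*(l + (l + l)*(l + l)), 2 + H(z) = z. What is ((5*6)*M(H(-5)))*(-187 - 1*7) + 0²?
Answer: 15399720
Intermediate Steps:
H(z) = -2 + z
M(l) = 2*l*(l + 4*l²) (M(l) = (2*l)*(l + (2*l)*(2*l)) = (2*l)*(l + 4*l²) = 2*l*(l + 4*l²))
((5*6)*M(H(-5)))*(-187 - 1*7) + 0² = ((5*6)*((-2 - 5)²*(2 + 8*(-2 - 5))))*(-187 - 1*7) + 0² = (30*((-7)²*(2 + 8*(-7))))*(-187 - 7) + 0 = (30*(49*(2 - 56)))*(-194) + 0 = (30*(49*(-54)))*(-194) + 0 = (30*(-2646))*(-194) + 0 = -79380*(-194) + 0 = 15399720 + 0 = 15399720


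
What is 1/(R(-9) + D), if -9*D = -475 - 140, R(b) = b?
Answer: 3/178 ≈ 0.016854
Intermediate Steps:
D = 205/3 (D = -(-475 - 140)/9 = -⅑*(-615) = 205/3 ≈ 68.333)
1/(R(-9) + D) = 1/(-9 + 205/3) = 1/(178/3) = 3/178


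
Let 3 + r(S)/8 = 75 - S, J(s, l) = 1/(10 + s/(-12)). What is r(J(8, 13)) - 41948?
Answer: -289610/7 ≈ -41373.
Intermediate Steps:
J(s, l) = 1/(10 - s/12) (J(s, l) = 1/(10 + s*(-1/12)) = 1/(10 - s/12))
r(S) = 576 - 8*S (r(S) = -24 + 8*(75 - S) = -24 + (600 - 8*S) = 576 - 8*S)
r(J(8, 13)) - 41948 = (576 - (-96)/(-120 + 8)) - 41948 = (576 - (-96)/(-112)) - 41948 = (576 - (-96)*(-1)/112) - 41948 = (576 - 8*3/28) - 41948 = (576 - 6/7) - 41948 = 4026/7 - 41948 = -289610/7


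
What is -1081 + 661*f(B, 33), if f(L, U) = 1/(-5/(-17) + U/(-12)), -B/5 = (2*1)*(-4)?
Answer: -225475/167 ≈ -1350.2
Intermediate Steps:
B = 40 (B = -5*2*1*(-4) = -10*(-4) = -5*(-8) = 40)
f(L, U) = 1/(5/17 - U/12) (f(L, U) = 1/(-5*(-1/17) + U*(-1/12)) = 1/(5/17 - U/12))
-1081 + 661*f(B, 33) = -1081 + 661*(-204/(-60 + 17*33)) = -1081 + 661*(-204/(-60 + 561)) = -1081 + 661*(-204/501) = -1081 + 661*(-204*1/501) = -1081 + 661*(-68/167) = -1081 - 44948/167 = -225475/167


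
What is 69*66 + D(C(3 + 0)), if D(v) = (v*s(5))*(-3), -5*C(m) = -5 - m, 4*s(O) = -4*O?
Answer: 4578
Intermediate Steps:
s(O) = -O (s(O) = (-4*O)/4 = -O)
C(m) = 1 + m/5 (C(m) = -(-5 - m)/5 = 1 + m/5)
D(v) = 15*v (D(v) = (v*(-1*5))*(-3) = (v*(-5))*(-3) = -5*v*(-3) = 15*v)
69*66 + D(C(3 + 0)) = 69*66 + 15*(1 + (3 + 0)/5) = 4554 + 15*(1 + (⅕)*3) = 4554 + 15*(1 + ⅗) = 4554 + 15*(8/5) = 4554 + 24 = 4578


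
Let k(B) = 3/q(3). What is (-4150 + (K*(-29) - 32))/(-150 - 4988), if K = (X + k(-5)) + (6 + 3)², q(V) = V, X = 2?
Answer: 3309/2569 ≈ 1.2880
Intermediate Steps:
k(B) = 1 (k(B) = 3/3 = 3*(⅓) = 1)
K = 84 (K = (2 + 1) + (6 + 3)² = 3 + 9² = 3 + 81 = 84)
(-4150 + (K*(-29) - 32))/(-150 - 4988) = (-4150 + (84*(-29) - 32))/(-150 - 4988) = (-4150 + (-2436 - 32))/(-5138) = (-4150 - 2468)*(-1/5138) = -6618*(-1/5138) = 3309/2569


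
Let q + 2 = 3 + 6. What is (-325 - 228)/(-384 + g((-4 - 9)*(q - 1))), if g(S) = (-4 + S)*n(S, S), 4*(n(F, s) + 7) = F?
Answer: -553/1789 ≈ -0.30911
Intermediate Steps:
q = 7 (q = -2 + (3 + 6) = -2 + 9 = 7)
n(F, s) = -7 + F/4
g(S) = (-7 + S/4)*(-4 + S) (g(S) = (-4 + S)*(-7 + S/4) = (-7 + S/4)*(-4 + S))
(-325 - 228)/(-384 + g((-4 - 9)*(q - 1))) = (-325 - 228)/(-384 + (-28 + (-4 - 9)*(7 - 1))*(-4 + (-4 - 9)*(7 - 1))/4) = -553/(-384 + (-28 - 13*6)*(-4 - 13*6)/4) = -553/(-384 + (-28 - 78)*(-4 - 78)/4) = -553/(-384 + (¼)*(-106)*(-82)) = -553/(-384 + 2173) = -553/1789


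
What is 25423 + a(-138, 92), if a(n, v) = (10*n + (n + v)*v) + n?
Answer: 19673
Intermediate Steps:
a(n, v) = 11*n + v*(n + v) (a(n, v) = (10*n + v*(n + v)) + n = 11*n + v*(n + v))
25423 + a(-138, 92) = 25423 + (92**2 + 11*(-138) - 138*92) = 25423 + (8464 - 1518 - 12696) = 25423 - 5750 = 19673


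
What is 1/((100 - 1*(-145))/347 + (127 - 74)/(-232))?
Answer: 80504/38449 ≈ 2.0938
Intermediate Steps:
1/((100 - 1*(-145))/347 + (127 - 74)/(-232)) = 1/((100 + 145)*(1/347) + 53*(-1/232)) = 1/(245*(1/347) - 53/232) = 1/(245/347 - 53/232) = 1/(38449/80504) = 80504/38449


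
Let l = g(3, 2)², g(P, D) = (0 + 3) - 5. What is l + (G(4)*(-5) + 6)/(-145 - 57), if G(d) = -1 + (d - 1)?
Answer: 406/101 ≈ 4.0198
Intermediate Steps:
g(P, D) = -2 (g(P, D) = 3 - 5 = -2)
G(d) = -2 + d (G(d) = -1 + (-1 + d) = -2 + d)
l = 4 (l = (-2)² = 4)
l + (G(4)*(-5) + 6)/(-145 - 57) = 4 + ((-2 + 4)*(-5) + 6)/(-145 - 57) = 4 + (2*(-5) + 6)/(-202) = 4 - (-10 + 6)/202 = 4 - 1/202*(-4) = 4 + 2/101 = 406/101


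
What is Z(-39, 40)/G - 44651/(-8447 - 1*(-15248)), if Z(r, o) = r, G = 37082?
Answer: -1656013621/252194682 ≈ -6.5664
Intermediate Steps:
Z(-39, 40)/G - 44651/(-8447 - 1*(-15248)) = -39/37082 - 44651/(-8447 - 1*(-15248)) = -39*1/37082 - 44651/(-8447 + 15248) = -39/37082 - 44651/6801 = -1656013621/252194682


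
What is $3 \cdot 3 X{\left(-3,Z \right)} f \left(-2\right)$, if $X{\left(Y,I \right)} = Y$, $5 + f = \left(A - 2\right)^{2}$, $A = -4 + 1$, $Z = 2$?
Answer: $1080$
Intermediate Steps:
$A = -3$
$f = 20$ ($f = -5 + \left(-3 - 2\right)^{2} = -5 + \left(-5\right)^{2} = -5 + 25 = 20$)
$3 \cdot 3 X{\left(-3,Z \right)} f \left(-2\right) = 3 \cdot 3 \left(-3\right) 20 \left(-2\right) = 9 \left(\left(-60\right) \left(-2\right)\right) = 9 \cdot 120 = 1080$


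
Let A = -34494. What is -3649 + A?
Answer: -38143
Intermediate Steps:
-3649 + A = -3649 - 34494 = -38143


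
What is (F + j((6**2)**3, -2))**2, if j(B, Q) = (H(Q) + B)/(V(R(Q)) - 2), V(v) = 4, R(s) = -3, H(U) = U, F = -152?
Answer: 537080625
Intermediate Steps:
j(B, Q) = B/2 + Q/2 (j(B, Q) = (Q + B)/(4 - 2) = (B + Q)/2 = (B + Q)*(1/2) = B/2 + Q/2)
(F + j((6**2)**3, -2))**2 = (-152 + ((6**2)**3/2 + (1/2)*(-2)))**2 = (-152 + ((1/2)*36**3 - 1))**2 = (-152 + ((1/2)*46656 - 1))**2 = (-152 + (23328 - 1))**2 = (-152 + 23327)**2 = 23175**2 = 537080625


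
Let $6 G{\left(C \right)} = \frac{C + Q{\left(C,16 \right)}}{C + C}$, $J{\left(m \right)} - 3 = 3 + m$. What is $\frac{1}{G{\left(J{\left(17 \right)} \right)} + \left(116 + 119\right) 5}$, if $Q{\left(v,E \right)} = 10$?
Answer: $\frac{92}{108111} \approx 0.00085098$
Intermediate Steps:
$J{\left(m \right)} = 6 + m$ ($J{\left(m \right)} = 3 + \left(3 + m\right) = 6 + m$)
$G{\left(C \right)} = \frac{10 + C}{12 C}$ ($G{\left(C \right)} = \frac{\left(C + 10\right) \frac{1}{C + C}}{6} = \frac{\left(10 + C\right) \frac{1}{2 C}}{6} = \frac{\frac{1}{2} \frac{1}{C} \left(10 + C\right)}{6} = \frac{10 + C}{12 C}$)
$\frac{1}{G{\left(J{\left(17 \right)} \right)} + \left(116 + 119\right) 5} = \frac{1}{\frac{10 + \left(6 + 17\right)}{12 \left(6 + 17\right)} + \left(116 + 119\right) 5} = \frac{1}{\frac{10 + 23}{12 \cdot 23} + 235 \cdot 5} = \frac{1}{\frac{1}{12} \cdot \frac{1}{23} \cdot 33 + 1175} = \frac{1}{\frac{11}{92} + 1175} = \frac{1}{\frac{108111}{92}} = \frac{92}{108111}$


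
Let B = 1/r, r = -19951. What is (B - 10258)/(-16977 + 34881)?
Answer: -204657359/357202704 ≈ -0.57294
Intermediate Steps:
B = -1/19951 (B = 1/(-19951) = -1/19951 ≈ -5.0123e-5)
(B - 10258)/(-16977 + 34881) = (-1/19951 - 10258)/(-16977 + 34881) = -204657359/19951/17904 = -204657359/19951*1/17904 = -204657359/357202704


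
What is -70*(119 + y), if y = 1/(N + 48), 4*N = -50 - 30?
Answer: -16665/2 ≈ -8332.5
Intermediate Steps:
N = -20 (N = (-50 - 30)/4 = (¼)*(-80) = -20)
y = 1/28 (y = 1/(-20 + 48) = 1/28 ≈ 0.035714)
-70*(119 + y) = -70*(119 + 1/28) = -70*3333/28 = -16665/2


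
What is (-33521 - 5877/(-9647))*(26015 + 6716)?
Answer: -10584263074510/9647 ≈ -1.0972e+9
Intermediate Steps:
(-33521 - 5877/(-9647))*(26015 + 6716) = (-33521 - 5877*(-1/9647))*32731 = (-33521 + 5877/9647)*32731 = -323371210/9647*32731 = -10584263074510/9647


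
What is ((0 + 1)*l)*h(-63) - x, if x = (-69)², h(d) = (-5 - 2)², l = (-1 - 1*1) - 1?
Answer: -4908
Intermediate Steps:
l = -3 (l = (-1 - 1) - 1 = -2 - 1 = -3)
h(d) = 49 (h(d) = (-7)² = 49)
x = 4761
((0 + 1)*l)*h(-63) - x = ((0 + 1)*(-3))*49 - 1*4761 = (1*(-3))*49 - 4761 = -3*49 - 4761 = -147 - 4761 = -4908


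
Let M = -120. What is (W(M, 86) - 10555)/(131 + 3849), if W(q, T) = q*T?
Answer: -4175/796 ≈ -5.2450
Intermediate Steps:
W(q, T) = T*q
(W(M, 86) - 10555)/(131 + 3849) = (86*(-120) - 10555)/(131 + 3849) = (-10320 - 10555)/3980 = -20875*1/3980 = -4175/796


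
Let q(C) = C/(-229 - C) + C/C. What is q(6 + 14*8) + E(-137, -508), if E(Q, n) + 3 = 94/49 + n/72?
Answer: -2288441/306054 ≈ -7.4772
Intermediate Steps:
q(C) = 1 + C/(-229 - C) (q(C) = C/(-229 - C) + 1 = 1 + C/(-229 - C))
E(Q, n) = -53/49 + n/72 (E(Q, n) = -3 + (94/49 + n/72) = -53/49 + n/72)
q(6 + 14*8) + E(-137, -508) = 229/(229 + (6 + 14*8)) + (-53/49 + (1/72)*(-508)) = 229/(229 + (6 + 112)) + (-53/49 - 127/18) = 229/(229 + 118) - 7177/882 = 229/347 - 7177/882 = -2288441/306054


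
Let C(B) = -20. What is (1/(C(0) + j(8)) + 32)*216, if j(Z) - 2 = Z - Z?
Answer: 6900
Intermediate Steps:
j(Z) = 2 (j(Z) = 2 + (Z - Z) = 2 + 0 = 2)
(1/(C(0) + j(8)) + 32)*216 = (1/(-20 + 2) + 32)*216 = (1/(-18) + 32)*216 = (-1/18 + 32)*216 = (575/18)*216 = 6900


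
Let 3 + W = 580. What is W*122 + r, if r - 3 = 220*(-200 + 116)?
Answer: 51917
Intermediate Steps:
W = 577 (W = -3 + 580 = 577)
r = -18477 (r = 3 + 220*(-200 + 116) = 3 + 220*(-84) = 3 - 18480 = -18477)
W*122 + r = 577*122 - 18477 = 70394 - 18477 = 51917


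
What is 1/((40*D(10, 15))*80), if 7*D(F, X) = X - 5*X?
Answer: -7/192000 ≈ -3.6458e-5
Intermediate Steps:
D(F, X) = -4*X/7 (D(F, X) = (X - 5*X)/7 = (-4*X)/7 = -4*X/7)
1/((40*D(10, 15))*80) = 1/((40*(-4/7*15))*80) = 1/((40*(-60/7))*80) = 1/(-2400/7*80) = 1/(-192000/7) = -7/192000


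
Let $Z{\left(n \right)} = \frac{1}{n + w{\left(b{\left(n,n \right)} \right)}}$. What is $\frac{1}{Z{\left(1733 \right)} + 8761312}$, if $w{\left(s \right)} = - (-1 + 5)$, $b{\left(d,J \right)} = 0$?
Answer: $\frac{1729}{15148308449} \approx 1.1414 \cdot 10^{-7}$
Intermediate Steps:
$w{\left(s \right)} = -4$ ($w{\left(s \right)} = \left(-1\right) 4 = -4$)
$Z{\left(n \right)} = \frac{1}{-4 + n}$ ($Z{\left(n \right)} = \frac{1}{n - 4} = \frac{1}{-4 + n}$)
$\frac{1}{Z{\left(1733 \right)} + 8761312} = \frac{1}{\frac{1}{-4 + 1733} + 8761312} = \frac{1}{\frac{1}{1729} + 8761312} = \frac{1}{\frac{15148308449}{1729}} = \frac{1729}{15148308449}$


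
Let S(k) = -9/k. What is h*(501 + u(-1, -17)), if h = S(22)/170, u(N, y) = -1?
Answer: -225/187 ≈ -1.2032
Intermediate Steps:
h = -9/3740 (h = -9/22/170 = -9*1/22*(1/170) = -9/22*1/170 = -9/3740 ≈ -0.0024064)
h*(501 + u(-1, -17)) = -9*(501 - 1)/3740 = -9/3740*500 = -225/187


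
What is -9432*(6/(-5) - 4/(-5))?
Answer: 18864/5 ≈ 3772.8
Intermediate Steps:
-9432*(6/(-5) - 4/(-5)) = -9432*(6*(-⅕) - 4*(-⅕)) = -9432*(-6/5 + ⅘) = -9432*(-⅖) = 18864/5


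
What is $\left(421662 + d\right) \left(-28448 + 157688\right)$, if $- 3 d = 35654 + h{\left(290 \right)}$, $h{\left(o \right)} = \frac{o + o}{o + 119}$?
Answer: $\frac{21660460640640}{409} \approx 5.296 \cdot 10^{10}$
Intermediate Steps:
$h{\left(o \right)} = \frac{2 o}{119 + o}$
$d = - \frac{4861022}{409}$ ($d = - \frac{35654 + 2 \cdot 290 \frac{1}{119 + 290}}{3} = - \frac{35654 + 2 \cdot 290 \cdot \frac{1}{409}}{3} = - \frac{35654 + \frac{580}{409}}{3} = \left(- \frac{1}{3}\right) \frac{14583066}{409} = - \frac{4861022}{409} \approx -11885.0$)
$\left(421662 + d\right) \left(-28448 + 157688\right) = \left(421662 - \frac{4861022}{409}\right) \left(-28448 + 157688\right) = \frac{167598736}{409} \cdot 129240 = \frac{21660460640640}{409}$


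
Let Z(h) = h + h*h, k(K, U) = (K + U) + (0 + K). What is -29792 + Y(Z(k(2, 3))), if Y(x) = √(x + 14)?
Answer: -29792 + √70 ≈ -29784.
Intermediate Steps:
k(K, U) = U + 2*K (k(K, U) = (K + U) + K = U + 2*K)
Z(h) = h + h²
Y(x) = √(14 + x)
-29792 + Y(Z(k(2, 3))) = -29792 + √(14 + (3 + 2*2)*(1 + (3 + 2*2))) = -29792 + √(14 + (3 + 4)*(1 + (3 + 4))) = -29792 + √(14 + 7*(1 + 7)) = -29792 + √(14 + 7*8) = -29792 + √(14 + 56) = -29792 + √70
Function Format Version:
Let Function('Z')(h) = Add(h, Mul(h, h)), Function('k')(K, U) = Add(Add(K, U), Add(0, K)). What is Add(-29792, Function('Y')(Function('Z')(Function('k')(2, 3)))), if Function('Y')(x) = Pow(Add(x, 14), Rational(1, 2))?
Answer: Add(-29792, Pow(70, Rational(1, 2))) ≈ -29784.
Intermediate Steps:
Function('k')(K, U) = Add(U, Mul(2, K)) (Function('k')(K, U) = Add(Add(K, U), K) = Add(U, Mul(2, K)))
Function('Z')(h) = Add(h, Pow(h, 2))
Function('Y')(x) = Pow(Add(14, x), Rational(1, 2))
Add(-29792, Function('Y')(Function('Z')(Function('k')(2, 3)))) = Add(-29792, Pow(Add(14, Mul(Add(3, Mul(2, 2)), Add(1, Add(3, Mul(2, 2))))), Rational(1, 2))) = Add(-29792, Pow(Add(14, Mul(Add(3, 4), Add(1, Add(3, 4)))), Rational(1, 2))) = Add(-29792, Pow(Add(14, Mul(7, Add(1, 7))), Rational(1, 2))) = Add(-29792, Pow(Add(14, Mul(7, 8)), Rational(1, 2))) = Add(-29792, Pow(Add(14, 56), Rational(1, 2))) = Add(-29792, Pow(70, Rational(1, 2)))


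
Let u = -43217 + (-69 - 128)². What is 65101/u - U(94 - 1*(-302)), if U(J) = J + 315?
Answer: -3199189/4408 ≈ -725.77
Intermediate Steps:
u = -4408 (u = -43217 + (-197)² = -43217 + 38809 = -4408)
U(J) = 315 + J
65101/u - U(94 - 1*(-302)) = 65101/(-4408) - (315 + (94 - 1*(-302))) = 65101*(-1/4408) - (315 + (94 + 302)) = -65101/4408 - (315 + 396) = -65101/4408 - 1*711 = -65101/4408 - 711 = -3199189/4408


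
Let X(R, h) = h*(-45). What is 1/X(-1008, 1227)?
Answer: -1/55215 ≈ -1.8111e-5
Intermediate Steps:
X(R, h) = -45*h
1/X(-1008, 1227) = 1/(-45*1227) = 1/(-55215) = -1/55215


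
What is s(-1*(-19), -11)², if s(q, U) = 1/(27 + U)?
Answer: 1/256 ≈ 0.0039063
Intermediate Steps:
s(-1*(-19), -11)² = (1/(27 - 11))² = (1/16)² = 1/256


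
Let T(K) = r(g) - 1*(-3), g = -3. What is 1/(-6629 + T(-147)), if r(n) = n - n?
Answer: -1/6626 ≈ -0.00015092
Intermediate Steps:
r(n) = 0
T(K) = 3 (T(K) = 0 - 1*(-3) = 0 + 3 = 3)
1/(-6629 + T(-147)) = 1/(-6629 + 3) = 1/(-6626) = -1/6626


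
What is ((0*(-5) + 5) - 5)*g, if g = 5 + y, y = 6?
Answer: 0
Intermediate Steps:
g = 11 (g = 5 + 6 = 11)
((0*(-5) + 5) - 5)*g = ((0*(-5) + 5) - 5)*11 = ((0 + 5) - 5)*11 = (5 - 5)*11 = 0*11 = 0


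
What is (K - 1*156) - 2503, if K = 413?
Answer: -2246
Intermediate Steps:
(K - 1*156) - 2503 = (413 - 1*156) - 2503 = (413 - 156) - 2503 = 257 - 2503 = -2246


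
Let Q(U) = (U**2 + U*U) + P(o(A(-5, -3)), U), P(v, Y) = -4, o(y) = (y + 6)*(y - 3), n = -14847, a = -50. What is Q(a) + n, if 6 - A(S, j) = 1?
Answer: -9851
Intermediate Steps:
A(S, j) = 5 (A(S, j) = 6 - 1*1 = 6 - 1 = 5)
o(y) = (-3 + y)*(6 + y) (o(y) = (6 + y)*(-3 + y) = (-3 + y)*(6 + y))
Q(U) = -4 + 2*U**2 (Q(U) = (U**2 + U*U) - 4 = (U**2 + U**2) - 4 = 2*U**2 - 4 = -4 + 2*U**2)
Q(a) + n = (-4 + 2*(-50)**2) - 14847 = (-4 + 2*2500) - 14847 = (-4 + 5000) - 14847 = 4996 - 14847 = -9851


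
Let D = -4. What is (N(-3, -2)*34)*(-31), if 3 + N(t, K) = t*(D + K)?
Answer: -15810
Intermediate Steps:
N(t, K) = -3 + t*(-4 + K)
(N(-3, -2)*34)*(-31) = ((-3 - 4*(-3) - 2*(-3))*34)*(-31) = ((-3 + 12 + 6)*34)*(-31) = (15*34)*(-31) = 510*(-31) = -15810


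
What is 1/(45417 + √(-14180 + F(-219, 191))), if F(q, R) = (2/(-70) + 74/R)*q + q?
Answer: 303612645/13789272280661 - 2*I*√161748080690/13789272280661 ≈ 2.2018e-5 - 5.8332e-8*I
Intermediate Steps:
F(q, R) = q + q*(-1/35 + 74/R) (F(q, R) = (2*(-1/70) + 74/R)*q + q = (-1/35 + 74/R)*q + q = q*(-1/35 + 74/R) + q = q + q*(-1/35 + 74/R))
1/(45417 + √(-14180 + F(-219, 191))) = 1/(45417 + √(-14180 + ((34/35)*(-219) + 74*(-219)/191))) = 1/(45417 + √(-14180 + (-7446/35 + 74*(-219)*(1/191)))) = 1/(45417 + √(-14180 + (-7446/35 - 16206/191))) = 1/(45417 + √(-14180 - 1989396/6685)) = 1/(45417 + √(-96782696/6685)) = 1/(45417 + 2*I*√161748080690/6685)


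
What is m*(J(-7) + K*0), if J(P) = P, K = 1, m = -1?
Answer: 7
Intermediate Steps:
m*(J(-7) + K*0) = -(-7 + 1*0) = -(-7 + 0) = -1*(-7) = 7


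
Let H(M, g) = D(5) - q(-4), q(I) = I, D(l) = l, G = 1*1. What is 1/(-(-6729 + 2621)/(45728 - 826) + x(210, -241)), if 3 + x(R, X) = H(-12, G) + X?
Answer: -1727/405687 ≈ -0.0042570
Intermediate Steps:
G = 1
H(M, g) = 9 (H(M, g) = 5 - 1*(-4) = 5 + 4 = 9)
x(R, X) = 6 + X (x(R, X) = -3 + (9 + X) = 6 + X)
1/(-(-6729 + 2621)/(45728 - 826) + x(210, -241)) = 1/(-(-6729 + 2621)/(45728 - 826) + (6 - 241)) = 1/(-(-4108)/44902 - 235) = 1/(-1*(-158/1727) - 235) = 1/(158/1727 - 235) = 1/(-405687/1727) = -1727/405687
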